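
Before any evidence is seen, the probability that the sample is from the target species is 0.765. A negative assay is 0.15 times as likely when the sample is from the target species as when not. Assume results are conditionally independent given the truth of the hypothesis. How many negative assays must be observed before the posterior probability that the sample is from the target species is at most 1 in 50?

3

Prior odds: 0.765 ÷ 0.235 = 153/47.
Likelihood ratio per negative assay = 0.15.
Target odds: 0.02 ÷ 0.98 = 1/49.
Need (153/47) × 0.15ⁿ ≤ 1/49, i.e. 0.15ⁿ ≤ 47/7497.
0.15² = 0.0225 is still above 47/7497 but 0.15³ = 0.003375 is at or below it, so n = 3.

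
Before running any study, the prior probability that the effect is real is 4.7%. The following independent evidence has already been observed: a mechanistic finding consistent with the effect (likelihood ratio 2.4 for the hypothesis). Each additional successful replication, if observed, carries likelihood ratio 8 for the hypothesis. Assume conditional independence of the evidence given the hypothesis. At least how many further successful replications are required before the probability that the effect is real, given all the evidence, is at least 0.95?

3

Prior odds = 0.047/0.953 = 47/953.
Bayes factor of the evidence already in hand = 2.4.
Odds after that evidence = (47/953) × 2.4 = 564/4765.
Target odds = 0.95/0.05 = 19.
Need 8ⁿ ≥ 19 ÷ (564/4765) = 90535/564.
8² = 64 falls short of 90535/564 but 8³ = 512 reaches it, so n = 3.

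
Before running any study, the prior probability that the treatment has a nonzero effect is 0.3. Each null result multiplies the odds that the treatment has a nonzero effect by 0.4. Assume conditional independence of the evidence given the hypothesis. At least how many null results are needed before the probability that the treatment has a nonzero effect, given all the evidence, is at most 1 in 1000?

Prior odds: 0.3 ÷ 0.7 = 3/7.
Likelihood ratio per null result = 0.4.
Target posterior odds = 0.001/0.999 = 1/999.
Require 0.4ⁿ ≤ 1/999 ÷ (3/7) = 7/2997.
0.4⁶ = 64/15625 is still above 7/2997 but 0.4⁷ = 128/78125 is at or below it, so n = 7.

7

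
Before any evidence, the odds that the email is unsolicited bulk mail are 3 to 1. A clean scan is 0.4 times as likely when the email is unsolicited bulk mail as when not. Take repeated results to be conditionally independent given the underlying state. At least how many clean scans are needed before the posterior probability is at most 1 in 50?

6

Prior odds = 3.
Likelihood ratio per clean scan = 0.4.
Target odds: 0.02 ÷ 0.98 = 1/49.
Need 3 × 0.4ⁿ ≤ 1/49, i.e. 0.4ⁿ ≤ 1/147.
0.4⁵ = 0.01024 is still above 1/147 but 0.4⁶ = 64/15625 is at or below it, so n = 6.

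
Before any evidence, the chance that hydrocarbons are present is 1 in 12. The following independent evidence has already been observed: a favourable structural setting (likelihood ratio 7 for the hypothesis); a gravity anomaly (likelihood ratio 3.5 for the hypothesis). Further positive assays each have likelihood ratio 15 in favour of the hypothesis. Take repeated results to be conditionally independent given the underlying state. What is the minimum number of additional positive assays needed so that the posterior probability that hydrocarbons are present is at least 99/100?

Prior odds = (1/12)/(11/12) = 1/11.
Combined Bayes factor of the evidence already in hand = 7 × 3.5 = 24.5.
Odds after that evidence = (1/11) × 24.5 = 49/22.
Target odds = 0.99/0.01 = 99.
Need 15ⁿ ≥ 99 ÷ (49/22) = 2178/49.
15¹ = 15 falls short of 2178/49 but 15² = 225 reaches it, so n = 2.

2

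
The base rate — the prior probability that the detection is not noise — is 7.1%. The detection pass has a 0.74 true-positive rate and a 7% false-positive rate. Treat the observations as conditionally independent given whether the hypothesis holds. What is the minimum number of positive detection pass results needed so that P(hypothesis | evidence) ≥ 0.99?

4

Prior odds = 0.071/0.929 = 71/929.
Likelihood ratio of a positive result = 0.74/0.07 = 74/7.
Target posterior odds = 0.99/0.01 = 99.
Require (74/7)ⁿ ≥ 99 ÷ (71/929) = 91971/71.
(74/7)³ = 405224/343 falls short of 91971/71 but (74/7)⁴ = 29986576/2401 reaches it, so n = 4.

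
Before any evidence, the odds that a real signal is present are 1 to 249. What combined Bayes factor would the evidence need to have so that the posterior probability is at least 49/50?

Prior odds = 1/249.
Target odds = 0.98/0.02 = 49.
Required Bayes factor = 49 ÷ (1/249) = 12201.

12201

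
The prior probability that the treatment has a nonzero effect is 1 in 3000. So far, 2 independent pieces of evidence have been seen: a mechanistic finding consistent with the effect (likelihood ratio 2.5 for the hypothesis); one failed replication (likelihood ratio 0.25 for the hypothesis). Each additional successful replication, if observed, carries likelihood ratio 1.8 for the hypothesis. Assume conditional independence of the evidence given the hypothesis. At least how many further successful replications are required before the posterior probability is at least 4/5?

Prior odds = (1/3000)/(2999/3000) = 1/2999.
Combined Bayes factor of the evidence already in hand = 2.5 × 0.25 = 0.625.
Odds after that evidence = (1/2999) × 0.625 = 5/23992.
Target odds = 0.8/0.2 = 4.
Need 1.8ⁿ ≥ 4 ÷ (5/23992) = 19193.6.
1.8¹⁶ ≈12144 falls short of 19193.6 but 1.8¹⁷ ≈21859.1 reaches it, so n = 17.

17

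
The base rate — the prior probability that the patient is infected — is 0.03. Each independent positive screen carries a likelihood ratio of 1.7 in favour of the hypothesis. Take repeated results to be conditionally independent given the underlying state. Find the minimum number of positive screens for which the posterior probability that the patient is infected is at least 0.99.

16

Prior odds: 0.03 ÷ 0.97 = 3/97.
Likelihood ratio per positive screen = 1.7.
Target posterior odds = 0.99/0.01 = 99.
Require 1.7ⁿ ≥ 99 ÷ (3/97) = 3201.
1.7¹⁵ ≈2862.42 falls short of 3201 but 1.7¹⁶ ≈4866.12 reaches it, so n = 16.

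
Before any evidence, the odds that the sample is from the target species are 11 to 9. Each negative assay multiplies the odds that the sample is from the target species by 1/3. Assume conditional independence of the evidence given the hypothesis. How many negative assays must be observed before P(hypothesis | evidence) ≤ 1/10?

3

Prior odds = 11/9.
Likelihood ratio per negative assay = 1/3.
Target posterior odds = 0.1/0.9 = 1/9.
Need (11/9) × (1/3)ⁿ ≤ 1/9, i.e. (1/3)ⁿ ≤ 1/11.
(1/3)² = 1/9 is still above 1/11 but (1/3)³ = 1/27 is at or below it, so n = 3.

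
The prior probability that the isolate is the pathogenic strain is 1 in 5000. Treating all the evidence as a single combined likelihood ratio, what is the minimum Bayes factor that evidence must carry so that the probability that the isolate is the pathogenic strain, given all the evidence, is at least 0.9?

44991

Prior odds = 0.0002/0.9998 = 1/4999.
Target odds = 0.9/0.1 = 9.
Required Bayes factor = 9 ÷ (1/4999) = 44991.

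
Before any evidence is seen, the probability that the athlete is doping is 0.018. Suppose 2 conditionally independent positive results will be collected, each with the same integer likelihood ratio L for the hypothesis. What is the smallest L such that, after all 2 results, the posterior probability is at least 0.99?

74

Prior odds = 0.018/0.982 = 9/491.
Target odds = 0.99/0.01 = 99.
Need L² ≥ 99 ÷ (9/491) = 5401.
73² = 5329 < 5401 ≤ 5476 = 74², so L = 74.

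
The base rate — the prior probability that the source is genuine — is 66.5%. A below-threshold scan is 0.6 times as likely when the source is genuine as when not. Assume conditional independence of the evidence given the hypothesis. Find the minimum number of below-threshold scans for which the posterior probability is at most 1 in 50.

Prior odds: 0.665 ÷ 0.335 = 133/67.
Likelihood ratio per below-threshold scan = 0.6.
Target posterior odds = 0.02/0.98 = 1/49.
Require 0.6ⁿ ≤ 1/49 ÷ (133/67) = 67/6517.
0.6⁸ = 6561/390625 is still above 67/6517 but 0.6⁹ = 19683/1953125 is at or below it, so n = 9.

9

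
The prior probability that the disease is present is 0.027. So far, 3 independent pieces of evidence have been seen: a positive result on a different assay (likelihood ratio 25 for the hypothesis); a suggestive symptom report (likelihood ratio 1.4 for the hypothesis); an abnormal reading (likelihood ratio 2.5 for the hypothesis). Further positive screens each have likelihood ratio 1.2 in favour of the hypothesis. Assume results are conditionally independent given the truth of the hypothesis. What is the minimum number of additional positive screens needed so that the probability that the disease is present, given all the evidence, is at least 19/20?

Prior odds = 0.027/0.973 = 27/973.
Combined Bayes factor of the evidence already in hand = 25 × 1.4 × 2.5 = 87.5.
Odds after that evidence = (27/973) × 87.5 = 675/278.
Target odds = 0.95/0.05 = 19.
Need 1.2ⁿ ≥ 19 ÷ (675/278) = 5282/675.
1.2¹¹ = 362797056/48828125 falls short of 5282/675 but 1.2¹² ≈8.9161 reaches it, so n = 12.

12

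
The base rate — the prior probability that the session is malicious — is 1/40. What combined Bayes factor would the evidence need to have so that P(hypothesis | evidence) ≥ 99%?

3861

Prior odds = 0.025/0.975 = 1/39.
Target odds = 0.99/0.01 = 99.
Required Bayes factor = 99 ÷ (1/39) = 3861.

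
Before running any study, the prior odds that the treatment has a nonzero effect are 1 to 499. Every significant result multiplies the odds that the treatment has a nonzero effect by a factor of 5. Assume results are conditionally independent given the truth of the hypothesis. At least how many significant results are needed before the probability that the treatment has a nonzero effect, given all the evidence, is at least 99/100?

7

Prior odds = 1/499.
Likelihood ratio per significant result = 5.
Target odds: 0.99 ÷ 0.01 = 99.
Require 5ⁿ ≥ 99 ÷ (1/499) = 49401.
5⁶ = 15625 falls short of 49401 but 5⁷ = 78125 reaches it, so n = 7.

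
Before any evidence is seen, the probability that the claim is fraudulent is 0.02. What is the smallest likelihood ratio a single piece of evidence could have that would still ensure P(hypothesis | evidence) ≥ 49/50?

2401

Prior odds = 0.02/0.98 = 1/49.
Target odds = 0.98/0.02 = 49.
Required Bayes factor = 49 ÷ (1/49) = 2401.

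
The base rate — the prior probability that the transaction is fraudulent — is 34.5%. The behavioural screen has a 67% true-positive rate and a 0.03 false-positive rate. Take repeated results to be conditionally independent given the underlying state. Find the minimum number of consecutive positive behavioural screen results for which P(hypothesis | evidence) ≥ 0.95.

Prior odds = 0.345/0.655 = 69/131.
Likelihood ratio of a positive result = 0.67/0.03 = 67/3.
Target odds: 0.95 ÷ 0.05 = 19.
Require (67/3)ⁿ ≥ 19 ÷ (69/131) = 2489/69.
(67/3)¹ = 67/3 falls short of 2489/69 but (67/3)² = 4489/9 reaches it, so n = 2.

2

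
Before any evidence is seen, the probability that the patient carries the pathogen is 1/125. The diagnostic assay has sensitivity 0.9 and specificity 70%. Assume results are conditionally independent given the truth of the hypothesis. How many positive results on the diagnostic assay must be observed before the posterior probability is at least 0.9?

7

Prior odds = 0.008/0.992 = 1/124.
False-positive rate = 1 − 0.7 = 0.3; likelihood ratio of a positive = 0.9/0.3 = 3.
Target posterior odds = 0.9/0.1 = 9.
Require 3ⁿ ≥ 9 ÷ (1/124) = 1116.
3⁶ = 729 falls short of 1116 but 3⁷ = 2187 reaches it, so n = 7.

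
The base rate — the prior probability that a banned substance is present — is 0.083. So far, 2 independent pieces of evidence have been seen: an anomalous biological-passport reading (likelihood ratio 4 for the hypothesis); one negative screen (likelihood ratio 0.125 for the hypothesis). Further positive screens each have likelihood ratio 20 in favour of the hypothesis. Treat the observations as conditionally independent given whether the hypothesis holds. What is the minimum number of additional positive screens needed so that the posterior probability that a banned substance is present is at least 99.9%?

4

Prior odds = 0.083/0.917 = 83/917.
Combined Bayes factor of the evidence already in hand = 4 × 0.125 = 0.5.
Odds after that evidence = (83/917) × 0.5 = 83/1834.
Target odds = 0.999/0.001 = 999.
Need 20ⁿ ≥ 999 ÷ (83/1834) = 1832166/83.
20³ = 8000 falls short of 1832166/83 but 20⁴ = 160000 reaches it, so n = 4.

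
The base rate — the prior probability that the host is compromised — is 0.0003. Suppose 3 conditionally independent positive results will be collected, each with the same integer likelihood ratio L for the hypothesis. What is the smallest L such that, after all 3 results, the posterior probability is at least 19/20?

40

Prior odds = 0.0003/0.9997 = 3/9997.
Target odds = 0.95/0.05 = 19.
Need L³ ≥ 19 ÷ (3/9997) = 189943/3.
39³ = 59319 < 189943/3 ≤ 64000 = 40³, so L = 40.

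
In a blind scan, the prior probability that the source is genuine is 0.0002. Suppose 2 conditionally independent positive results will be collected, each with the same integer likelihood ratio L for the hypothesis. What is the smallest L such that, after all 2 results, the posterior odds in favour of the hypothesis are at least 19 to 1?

309

Prior odds = 0.0002/0.9998 = 1/4999.
Target odds = 19.
Need L² ≥ 19 ÷ (1/4999) = 94981.
308² = 94864 < 94981 ≤ 95481 = 309², so L = 309.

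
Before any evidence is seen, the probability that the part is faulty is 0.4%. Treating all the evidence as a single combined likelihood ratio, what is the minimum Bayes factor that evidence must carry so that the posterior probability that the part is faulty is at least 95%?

Prior odds = 0.004/0.996 = 1/249.
Target odds = 0.95/0.05 = 19.
Required Bayes factor = 19 ÷ (1/249) = 4731.

4731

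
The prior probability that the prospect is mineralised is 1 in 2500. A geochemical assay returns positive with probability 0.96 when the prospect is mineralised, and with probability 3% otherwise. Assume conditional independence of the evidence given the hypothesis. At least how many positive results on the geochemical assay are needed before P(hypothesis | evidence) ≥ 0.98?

Prior odds: 0.0004 ÷ 0.9996 = 1/2499.
Likelihood ratio of a positive result = 0.96/0.03 = 32.
Target odds: 0.98 ÷ 0.02 = 49.
Need (1/2499) × 32ⁿ ≥ 49, i.e. 32ⁿ ≥ 122451.
32³ = 32768 falls short of 122451 but 32⁴ = 1048576 reaches it, so n = 4.

4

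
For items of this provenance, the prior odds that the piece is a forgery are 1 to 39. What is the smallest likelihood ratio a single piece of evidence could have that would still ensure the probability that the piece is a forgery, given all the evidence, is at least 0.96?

936

Prior odds = 1/39.
Target odds = 0.96/0.04 = 24.
Required Bayes factor = 24 ÷ (1/39) = 936.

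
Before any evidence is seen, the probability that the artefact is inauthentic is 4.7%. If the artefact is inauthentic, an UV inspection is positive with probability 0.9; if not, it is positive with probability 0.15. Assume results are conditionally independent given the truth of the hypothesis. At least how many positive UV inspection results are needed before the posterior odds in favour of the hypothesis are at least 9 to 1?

3

Prior odds = 0.047/0.953 = 47/953.
Likelihood ratio of a positive = 0.9/0.15 = 6.
Target odds = 9.
Need (47/953) × 6ⁿ ≥ 9, i.e. 6ⁿ ≥ 8577/47.
6² = 36 falls short of 8577/47 but 6³ = 216 reaches it, so n = 3.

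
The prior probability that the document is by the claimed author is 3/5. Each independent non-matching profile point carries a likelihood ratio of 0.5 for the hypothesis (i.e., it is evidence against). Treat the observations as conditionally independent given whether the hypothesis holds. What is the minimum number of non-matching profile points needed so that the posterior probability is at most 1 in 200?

9

Prior odds: 0.6 ÷ 0.4 = 1.5.
Likelihood ratio per non-matching profile point = 0.5.
Target posterior odds = 0.005/0.995 = 1/199.
Need 1.5 × 0.5ⁿ ≤ 1/199, i.e. 0.5ⁿ ≤ 2/597.
0.5⁸ = 0.00390625 is still above 2/597 but 0.5⁹ = 0.001953125 is at or below it, so n = 9.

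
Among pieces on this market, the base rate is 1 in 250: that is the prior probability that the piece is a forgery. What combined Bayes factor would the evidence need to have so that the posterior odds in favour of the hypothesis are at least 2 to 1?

498

Prior odds = 0.004/0.996 = 1/249.
Target odds = 2.
Required Bayes factor = 2 ÷ (1/249) = 498.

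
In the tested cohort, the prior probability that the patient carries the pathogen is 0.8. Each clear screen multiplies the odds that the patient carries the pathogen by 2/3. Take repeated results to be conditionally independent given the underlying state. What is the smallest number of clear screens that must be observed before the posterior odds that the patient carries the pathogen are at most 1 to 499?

Prior odds: 0.8 ÷ 0.2 = 4.
Likelihood ratio per clear screen = 2/3.
Target odds = 1/499.
Require (2/3)ⁿ ≤ 1/499 ÷ 4 = 1/1996.
(2/3)¹⁸ = 262144/387420489 is still above 1/1996 but (2/3)¹⁹ ≈0.000451093 is at or below it, so n = 19.

19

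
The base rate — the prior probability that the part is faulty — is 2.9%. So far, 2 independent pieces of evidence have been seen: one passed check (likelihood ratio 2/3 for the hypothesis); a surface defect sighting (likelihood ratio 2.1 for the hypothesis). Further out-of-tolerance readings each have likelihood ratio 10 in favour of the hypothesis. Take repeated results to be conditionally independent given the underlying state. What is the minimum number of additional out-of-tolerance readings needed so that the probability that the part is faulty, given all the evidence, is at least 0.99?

Prior odds = 0.029/0.971 = 29/971.
Combined Bayes factor of the evidence already in hand = (2/3) × 2.1 = 1.4.
Odds after that evidence = (29/971) × 1.4 = 203/4855.
Target odds = 0.99/0.01 = 99.
Need 10ⁿ ≥ 99 ÷ (203/4855) = 480645/203.
10³ = 1000 falls short of 480645/203 but 10⁴ = 10000 reaches it, so n = 4.

4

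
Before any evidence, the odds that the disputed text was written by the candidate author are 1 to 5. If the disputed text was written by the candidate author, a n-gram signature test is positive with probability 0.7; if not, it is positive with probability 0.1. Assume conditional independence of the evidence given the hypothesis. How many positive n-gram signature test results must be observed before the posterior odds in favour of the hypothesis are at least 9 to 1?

2

Prior odds = 0.2.
Likelihood ratio of a positive = 0.7/0.1 = 7.
Target odds = 9.
Need 0.2 × 7ⁿ ≥ 9, i.e. 7ⁿ ≥ 45.
7¹ = 7 falls short of 45 but 7² = 49 reaches it, so n = 2.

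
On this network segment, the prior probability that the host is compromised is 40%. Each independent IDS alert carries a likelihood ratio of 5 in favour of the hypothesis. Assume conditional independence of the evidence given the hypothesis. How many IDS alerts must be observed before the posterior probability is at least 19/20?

3

Prior odds = 0.4/0.6 = 2/3.
Likelihood ratio per IDS alert = 5.
Target odds: 0.95 ÷ 0.05 = 19.
Require 5ⁿ ≥ 19 ÷ (2/3) = 28.5.
5² = 25 falls short of 28.5 but 5³ = 125 reaches it, so n = 3.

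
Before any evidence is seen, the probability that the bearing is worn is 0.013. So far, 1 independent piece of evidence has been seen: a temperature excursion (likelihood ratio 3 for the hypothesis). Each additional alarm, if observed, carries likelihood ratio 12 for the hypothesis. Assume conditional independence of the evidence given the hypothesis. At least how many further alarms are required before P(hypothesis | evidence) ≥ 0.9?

Prior odds = 0.013/0.987 = 13/987.
Bayes factor of the evidence already in hand = 3.
Odds after that evidence = (13/987) × 3 = 13/329.
Target odds = 0.9/0.1 = 9.
Need 12ⁿ ≥ 9 ÷ (13/329) = 2961/13.
12² = 144 falls short of 2961/13 but 12³ = 1728 reaches it, so n = 3.

3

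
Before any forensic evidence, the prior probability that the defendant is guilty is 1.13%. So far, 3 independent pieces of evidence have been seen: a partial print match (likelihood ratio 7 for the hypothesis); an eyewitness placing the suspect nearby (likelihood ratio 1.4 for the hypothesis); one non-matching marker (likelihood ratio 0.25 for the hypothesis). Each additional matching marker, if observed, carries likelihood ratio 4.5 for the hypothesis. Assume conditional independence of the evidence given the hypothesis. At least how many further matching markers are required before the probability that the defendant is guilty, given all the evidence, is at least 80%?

Prior odds = 0.0113/0.9887 = 113/9887.
Combined Bayes factor of the evidence already in hand = 7 × 1.4 × 0.25 = 2.45.
Odds after that evidence = (113/9887) × 2.45 = 5537/197740.
Target odds = 0.8/0.2 = 4.
Need 4.5ⁿ ≥ 4 ÷ (5537/197740) = 790960/5537.
4.5³ = 91.125 falls short of 790960/5537 but 4.5⁴ = 410.0625 reaches it, so n = 4.

4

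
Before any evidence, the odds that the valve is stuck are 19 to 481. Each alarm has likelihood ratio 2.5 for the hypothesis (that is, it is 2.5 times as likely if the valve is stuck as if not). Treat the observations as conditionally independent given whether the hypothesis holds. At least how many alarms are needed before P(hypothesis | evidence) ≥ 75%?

Prior odds = 19/481.
Likelihood ratio per alarm = 2.5.
Target posterior odds = 0.75/0.25 = 3.
Require 2.5ⁿ ≥ 3 ÷ (19/481) = 1443/19.
2.5⁴ = 39.0625 falls short of 1443/19 but 2.5⁵ = 97.65625 reaches it, so n = 5.

5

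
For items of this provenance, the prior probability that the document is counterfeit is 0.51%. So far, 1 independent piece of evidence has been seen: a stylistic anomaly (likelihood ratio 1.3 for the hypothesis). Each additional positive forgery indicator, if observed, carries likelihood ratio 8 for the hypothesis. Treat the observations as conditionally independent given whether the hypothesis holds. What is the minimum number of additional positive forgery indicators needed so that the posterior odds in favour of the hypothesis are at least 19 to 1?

Prior odds = 0.0051/0.9949 = 51/9949.
Bayes factor of the evidence already in hand = 1.3.
Odds after that evidence = (51/9949) × 1.3 = 663/99490.
Target odds = 19.
Need 8ⁿ ≥ 19 ÷ (663/99490) = 1890310/663.
8³ = 512 falls short of 1890310/663 but 8⁴ = 4096 reaches it, so n = 4.

4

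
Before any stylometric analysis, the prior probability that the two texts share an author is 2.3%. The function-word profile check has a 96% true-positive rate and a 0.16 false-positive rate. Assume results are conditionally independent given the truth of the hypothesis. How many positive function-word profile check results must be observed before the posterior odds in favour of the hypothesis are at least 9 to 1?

4

Prior odds: 0.023 ÷ 0.977 = 23/977.
Likelihood ratio of a positive result = 0.96/0.16 = 6.
Target odds = 9.
Need (23/977) × 6ⁿ ≥ 9, i.e. 6ⁿ ≥ 8793/23.
6³ = 216 falls short of 8793/23 but 6⁴ = 1296 reaches it, so n = 4.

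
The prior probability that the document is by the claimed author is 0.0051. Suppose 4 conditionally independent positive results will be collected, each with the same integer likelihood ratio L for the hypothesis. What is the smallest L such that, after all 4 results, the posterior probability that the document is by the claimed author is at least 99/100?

12

Prior odds = 0.0051/0.9949 = 51/9949.
Target odds = 0.99/0.01 = 99.
Need L⁴ ≥ 99 ÷ (51/9949) = 328317/17.
11⁴ = 14641 < 328317/17 ≤ 20736 = 12⁴, so L = 12.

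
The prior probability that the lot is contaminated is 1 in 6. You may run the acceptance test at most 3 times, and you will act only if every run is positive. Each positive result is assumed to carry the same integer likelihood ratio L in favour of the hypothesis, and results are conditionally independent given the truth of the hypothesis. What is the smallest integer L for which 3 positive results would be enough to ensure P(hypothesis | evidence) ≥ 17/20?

4

Prior odds = (1/6)/(5/6) = 0.2.
Target odds = 0.85/0.15 = 17/3.
Need L³ ≥ 17/3 ÷ 0.2 = 85/3.
3³ = 27 < 85/3 ≤ 64 = 4³, so L = 4.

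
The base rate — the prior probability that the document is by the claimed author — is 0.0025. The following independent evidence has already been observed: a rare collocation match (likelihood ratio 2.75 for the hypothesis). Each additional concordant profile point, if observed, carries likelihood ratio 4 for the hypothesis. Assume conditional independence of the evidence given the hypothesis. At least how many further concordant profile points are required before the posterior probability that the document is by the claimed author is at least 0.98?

7

Prior odds = 0.0025/0.9975 = 1/399.
Bayes factor of the evidence already in hand = 2.75.
Odds after that evidence = (1/399) × 2.75 = 11/1596.
Target odds = 0.98/0.02 = 49.
Need 4ⁿ ≥ 49 ÷ (11/1596) = 78204/11.
4⁶ = 4096 falls short of 78204/11 but 4⁷ = 16384 reaches it, so n = 7.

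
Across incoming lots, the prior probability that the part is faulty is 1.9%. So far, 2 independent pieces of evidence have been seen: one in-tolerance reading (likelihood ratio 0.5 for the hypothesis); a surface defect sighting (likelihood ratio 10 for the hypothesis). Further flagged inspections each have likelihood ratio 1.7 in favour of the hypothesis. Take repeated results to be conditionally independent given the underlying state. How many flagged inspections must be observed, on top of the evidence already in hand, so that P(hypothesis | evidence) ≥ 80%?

8

Prior odds = 0.019/0.981 = 19/981.
Combined Bayes factor of the evidence already in hand = 0.5 × 10 = 5.
Odds after that evidence = (19/981) × 5 = 95/981.
Target odds = 0.8/0.2 = 4.
Need 1.7ⁿ ≥ 4 ÷ (95/981) = 3924/95.
1.7⁷ = 410338673/10000000 falls short of 3924/95 but 1.7⁸ ≈69.7576 reaches it, so n = 8.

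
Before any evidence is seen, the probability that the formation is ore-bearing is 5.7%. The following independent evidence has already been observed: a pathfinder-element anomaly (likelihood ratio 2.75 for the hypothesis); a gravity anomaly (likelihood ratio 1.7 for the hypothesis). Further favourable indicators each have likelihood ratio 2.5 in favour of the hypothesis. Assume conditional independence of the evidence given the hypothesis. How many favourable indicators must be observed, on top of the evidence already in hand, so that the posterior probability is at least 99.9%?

Prior odds = 0.057/0.943 = 57/943.
Combined Bayes factor of the evidence already in hand = 2.75 × 1.7 = 4.675.
Odds after that evidence = (57/943) × 4.675 = 10659/37720.
Target odds = 0.999/0.001 = 999.
Need 2.5ⁿ ≥ 999 ÷ (10659/37720) = 12560760/3553.
2.5⁸ = 390625/256 falls short of 12560760/3553 but 2.5⁹ = 1953125/512 reaches it, so n = 9.

9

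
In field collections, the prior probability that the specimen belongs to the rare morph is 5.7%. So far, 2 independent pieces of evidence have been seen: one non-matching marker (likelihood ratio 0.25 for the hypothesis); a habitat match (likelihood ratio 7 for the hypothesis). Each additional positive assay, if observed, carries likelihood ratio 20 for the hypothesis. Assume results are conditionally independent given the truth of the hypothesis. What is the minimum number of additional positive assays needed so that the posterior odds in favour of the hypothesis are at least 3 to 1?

Prior odds = 0.057/0.943 = 57/943.
Combined Bayes factor of the evidence already in hand = 0.25 × 7 = 1.75.
Odds after that evidence = (57/943) × 1.75 = 399/3772.
Target odds = 3.
Need 20ⁿ ≥ 3 ÷ (399/3772) = 3772/133.
20¹ = 20 falls short of 3772/133 but 20² = 400 reaches it, so n = 2.

2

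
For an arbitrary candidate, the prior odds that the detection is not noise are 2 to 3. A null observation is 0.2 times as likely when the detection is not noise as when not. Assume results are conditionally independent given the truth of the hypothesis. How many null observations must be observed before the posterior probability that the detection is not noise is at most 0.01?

Prior odds = 2/3.
Likelihood ratio per null observation = 0.2.
Target odds: 0.01 ÷ 0.99 = 1/99.
Need (2/3) × 0.2ⁿ ≤ 1/99, i.e. 0.2ⁿ ≤ 1/66.
0.2² = 0.04 is still above 1/66 but 0.2³ = 0.008 is at or below it, so n = 3.

3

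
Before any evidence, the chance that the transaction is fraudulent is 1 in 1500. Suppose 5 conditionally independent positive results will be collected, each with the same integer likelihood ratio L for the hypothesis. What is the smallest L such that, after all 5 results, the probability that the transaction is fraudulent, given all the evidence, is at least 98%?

10

Prior odds = (1/1500)/(1499/1500) = 1/1499.
Target odds = 0.98/0.02 = 49.
Need L⁵ ≥ 49 ÷ (1/1499) = 73451.
9⁵ = 59049 < 73451 ≤ 100000 = 10⁵, so L = 10.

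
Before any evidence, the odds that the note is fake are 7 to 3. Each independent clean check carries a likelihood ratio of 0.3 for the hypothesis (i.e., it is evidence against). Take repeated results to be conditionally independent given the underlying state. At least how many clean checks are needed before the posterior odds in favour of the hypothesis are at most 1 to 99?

5

Prior odds = 7/3.
Likelihood ratio per clean check = 0.3.
Target odds = 1/99.
Need (7/3) × 0.3ⁿ ≤ 1/99, i.e. 0.3ⁿ ≤ 1/231.
0.3⁴ = 0.0081 is still above 1/231 but 0.3⁵ = 243/100000 is at or below it, so n = 5.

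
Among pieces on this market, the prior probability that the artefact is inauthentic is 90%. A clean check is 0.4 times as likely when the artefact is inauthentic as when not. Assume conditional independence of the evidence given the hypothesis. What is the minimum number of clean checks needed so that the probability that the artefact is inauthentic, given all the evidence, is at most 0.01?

8

Prior odds: 0.9 ÷ 0.1 = 9.
Likelihood ratio per clean check = 0.4.
Target posterior odds = 0.01/0.99 = 1/99.
Need 9 × 0.4ⁿ ≤ 1/99, i.e. 0.4ⁿ ≤ 1/891.
0.4⁷ = 128/78125 is still above 1/891 but 0.4⁸ = 256/390625 is at or below it, so n = 8.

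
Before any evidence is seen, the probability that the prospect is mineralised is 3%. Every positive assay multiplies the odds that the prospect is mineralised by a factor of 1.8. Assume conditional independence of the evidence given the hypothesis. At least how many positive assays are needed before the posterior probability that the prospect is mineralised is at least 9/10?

Prior odds: 0.03 ÷ 0.97 = 3/97.
Likelihood ratio per positive assay = 1.8.
Target odds: 0.9 ÷ 0.1 = 9.
Require 1.8ⁿ ≥ 9 ÷ (3/97) = 291.
1.8⁹ = 387420489/1953125 falls short of 291 but 1.8¹⁰ ≈357.047 reaches it, so n = 10.

10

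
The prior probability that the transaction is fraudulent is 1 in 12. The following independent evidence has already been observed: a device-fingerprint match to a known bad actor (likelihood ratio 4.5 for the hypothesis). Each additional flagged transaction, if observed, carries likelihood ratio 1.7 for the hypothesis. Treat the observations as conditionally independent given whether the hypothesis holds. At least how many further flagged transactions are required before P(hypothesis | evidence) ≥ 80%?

5

Prior odds = (1/12)/(11/12) = 1/11.
Bayes factor of the evidence already in hand = 4.5.
Odds after that evidence = (1/11) × 4.5 = 9/22.
Target odds = 0.8/0.2 = 4.
Need 1.7ⁿ ≥ 4 ÷ (9/22) = 88/9.
1.7⁴ = 8.3521 falls short of 88/9 but 1.7⁵ = 1419857/100000 reaches it, so n = 5.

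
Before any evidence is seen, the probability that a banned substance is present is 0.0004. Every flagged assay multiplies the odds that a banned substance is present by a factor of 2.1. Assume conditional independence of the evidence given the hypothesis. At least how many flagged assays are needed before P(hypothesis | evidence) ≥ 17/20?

Prior odds = 0.0004/0.9996 = 1/2499.
Likelihood ratio per flagged assay = 2.1.
Target posterior odds = 0.85/0.15 = 17/3.
Need (1/2499) × 2.1ⁿ ≥ 17/3, i.e. 2.1ⁿ ≥ 14161.
2.1¹² ≈7355.83 falls short of 14161 but 2.1¹³ ≈15447.2 reaches it, so n = 13.

13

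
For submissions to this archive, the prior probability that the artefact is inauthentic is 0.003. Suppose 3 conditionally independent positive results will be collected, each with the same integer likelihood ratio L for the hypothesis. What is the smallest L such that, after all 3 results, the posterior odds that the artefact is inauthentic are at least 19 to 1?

19

Prior odds = 0.003/0.997 = 3/997.
Target odds = 19.
Need L³ ≥ 19 ÷ (3/997) = 18943/3.
18³ = 5832 < 18943/3 ≤ 6859 = 19³, so L = 19.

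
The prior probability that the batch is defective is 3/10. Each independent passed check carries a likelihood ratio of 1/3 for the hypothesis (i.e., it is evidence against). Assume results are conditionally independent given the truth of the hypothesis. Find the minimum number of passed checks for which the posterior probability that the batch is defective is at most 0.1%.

6

Prior odds: 0.3 ÷ 0.7 = 3/7.
Likelihood ratio per passed check = 1/3.
Target posterior odds = 0.001/0.999 = 1/999.
Need (3/7) × (1/3)ⁿ ≤ 1/999, i.e. (1/3)ⁿ ≤ 7/2997.
(1/3)⁵ = 1/243 is still above 7/2997 but (1/3)⁶ = 1/729 is at or below it, so n = 6.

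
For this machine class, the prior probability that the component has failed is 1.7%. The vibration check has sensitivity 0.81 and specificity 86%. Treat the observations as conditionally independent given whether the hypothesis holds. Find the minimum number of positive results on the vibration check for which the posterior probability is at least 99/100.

Prior odds: 0.017 ÷ 0.983 = 17/983.
False-positive rate = 1 − 0.86 = 0.14; likelihood ratio of a positive = 0.81/0.14 = 81/14.
Target odds: 0.99 ÷ 0.01 = 99.
Require (81/14)ⁿ ≥ 99 ÷ (17/983) = 97317/17.
(81/14)⁴ = 43046721/38416 falls short of 97317/17 but (81/14)⁵ ≈6483.13 reaches it, so n = 5.

5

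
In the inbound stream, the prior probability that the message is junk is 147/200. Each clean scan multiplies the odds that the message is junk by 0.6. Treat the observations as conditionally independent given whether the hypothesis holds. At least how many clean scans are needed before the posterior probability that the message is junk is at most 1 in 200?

Prior odds: 0.735 ÷ 0.265 = 147/53.
Likelihood ratio per clean scan = 0.6.
Target odds: 0.005 ÷ 0.995 = 1/199.
Require 0.6ⁿ ≤ 1/199 ÷ (147/53) = 53/29253.
0.6¹² = 531441/244140625 is still above 53/29253 but 0.6¹³ ≈0.00130607 is at or below it, so n = 13.

13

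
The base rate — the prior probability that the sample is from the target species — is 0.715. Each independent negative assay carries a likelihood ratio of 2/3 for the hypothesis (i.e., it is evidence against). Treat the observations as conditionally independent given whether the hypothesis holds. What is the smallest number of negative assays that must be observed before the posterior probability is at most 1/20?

Prior odds: 0.715 ÷ 0.285 = 143/57.
Likelihood ratio per negative assay = 2/3.
Target odds: 0.05 ÷ 0.95 = 1/19.
Require (2/3)ⁿ ≤ 1/19 ÷ (143/57) = 3/143.
(2/3)⁹ = 512/19683 is still above 3/143 but (2/3)¹⁰ = 1024/59049 is at or below it, so n = 10.

10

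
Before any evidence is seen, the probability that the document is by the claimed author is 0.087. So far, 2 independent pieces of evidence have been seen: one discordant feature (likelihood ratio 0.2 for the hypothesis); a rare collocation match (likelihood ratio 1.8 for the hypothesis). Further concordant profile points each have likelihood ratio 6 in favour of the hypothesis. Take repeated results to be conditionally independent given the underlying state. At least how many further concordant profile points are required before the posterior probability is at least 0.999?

Prior odds = 0.087/0.913 = 87/913.
Combined Bayes factor of the evidence already in hand = 0.2 × 1.8 = 0.36.
Odds after that evidence = (87/913) × 0.36 = 783/22825.
Target odds = 0.999/0.001 = 999.
Need 6ⁿ ≥ 999 ÷ (783/22825) = 844525/29.
6⁵ = 7776 falls short of 844525/29 but 6⁶ = 46656 reaches it, so n = 6.

6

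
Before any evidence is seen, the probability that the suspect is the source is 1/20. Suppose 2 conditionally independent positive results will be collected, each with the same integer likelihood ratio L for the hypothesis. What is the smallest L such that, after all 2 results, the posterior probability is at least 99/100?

Prior odds = 0.05/0.95 = 1/19.
Target odds = 0.99/0.01 = 99.
Need L² ≥ 99 ÷ (1/19) = 1881.
43² = 1849 < 1881 ≤ 1936 = 44², so L = 44.

44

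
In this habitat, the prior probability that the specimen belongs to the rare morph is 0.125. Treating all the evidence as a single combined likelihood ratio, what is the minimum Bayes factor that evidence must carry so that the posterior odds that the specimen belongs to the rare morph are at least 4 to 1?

28

Prior odds = 0.125/0.875 = 1/7.
Target odds = 4.
Required Bayes factor = 4 ÷ (1/7) = 28.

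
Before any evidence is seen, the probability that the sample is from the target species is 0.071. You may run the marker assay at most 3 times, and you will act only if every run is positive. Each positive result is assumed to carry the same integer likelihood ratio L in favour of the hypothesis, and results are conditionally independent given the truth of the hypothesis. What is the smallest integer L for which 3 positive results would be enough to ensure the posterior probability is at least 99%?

Prior odds = 0.071/0.929 = 71/929.
Target odds = 0.99/0.01 = 99.
Need L³ ≥ 99 ÷ (71/929) = 91971/71.
10³ = 1000 < 91971/71 ≤ 1331 = 11³, so L = 11.

11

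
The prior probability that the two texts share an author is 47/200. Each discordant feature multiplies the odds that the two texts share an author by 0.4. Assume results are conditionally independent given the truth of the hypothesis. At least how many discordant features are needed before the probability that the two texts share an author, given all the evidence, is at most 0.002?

Prior odds: 0.235 ÷ 0.765 = 47/153.
Likelihood ratio per discordant feature = 0.4.
Target posterior odds = 0.002/0.998 = 1/499.
Need (47/153) × 0.4ⁿ ≤ 1/499, i.e. 0.4ⁿ ≤ 153/23453.
0.4⁵ = 0.01024 is still above 153/23453 but 0.4⁶ = 64/15625 is at or below it, so n = 6.

6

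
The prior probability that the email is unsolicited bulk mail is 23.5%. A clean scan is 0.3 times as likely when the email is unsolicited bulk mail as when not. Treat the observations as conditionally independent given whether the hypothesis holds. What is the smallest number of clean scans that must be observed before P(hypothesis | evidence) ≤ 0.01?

Prior odds: 0.235 ÷ 0.765 = 47/153.
Likelihood ratio per clean scan = 0.3.
Target posterior odds = 0.01/0.99 = 1/99.
Need (47/153) × 0.3ⁿ ≤ 1/99, i.e. 0.3ⁿ ≤ 17/517.
0.3² = 0.09 is still above 17/517 but 0.3³ = 0.027 is at or below it, so n = 3.

3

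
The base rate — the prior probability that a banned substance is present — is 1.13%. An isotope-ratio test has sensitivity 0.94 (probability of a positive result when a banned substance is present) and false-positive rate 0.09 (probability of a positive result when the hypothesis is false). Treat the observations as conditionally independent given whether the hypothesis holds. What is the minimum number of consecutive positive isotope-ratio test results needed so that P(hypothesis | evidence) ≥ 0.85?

3

Prior odds: 0.0113 ÷ 0.9887 = 113/9887.
Likelihood ratio of a positive result = 0.94/0.09 = 94/9.
Target posterior odds = 0.85/0.15 = 17/3.
Need (113/9887) × (94/9)ⁿ ≥ 17/3, i.e. (94/9)ⁿ ≥ 168079/339.
(94/9)² = 8836/81 falls short of 168079/339 but (94/9)³ = 830584/729 reaches it, so n = 3.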